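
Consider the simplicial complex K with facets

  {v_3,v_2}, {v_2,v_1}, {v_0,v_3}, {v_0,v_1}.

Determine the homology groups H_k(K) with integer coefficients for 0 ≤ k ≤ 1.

K has 4 vertices, 4 edges.
rank ∂_0 = 0, rank ∂_1 = 3 ⇒ b_0 = 4 − 0 − 3 = 1; all invariant factors of ∂_1 are 1 so no torsion. So H_0 ≅ Z.
rank ∂_1 = 3, rank ∂_2 = 0 ⇒ b_1 = 4 − 3 − 0 = 1. So H_1 ≅ Z.

H_0 ≅ Z,  H_1 ≅ Z.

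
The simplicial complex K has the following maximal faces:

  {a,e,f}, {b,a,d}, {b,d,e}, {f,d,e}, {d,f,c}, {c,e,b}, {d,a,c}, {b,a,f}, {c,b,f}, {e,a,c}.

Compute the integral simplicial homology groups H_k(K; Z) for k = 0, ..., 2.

K has 6 vertices, 15 edges, 10 triangles.
rank ∂_0 = 0, rank ∂_1 = 5 ⇒ b_0 = 6 − 0 − 5 = 1; all invariant factors of ∂_1 are 1 so no torsion. So H_0 ≅ Z.
rank ∂_1 = 5, rank ∂_2 = 10 ⇒ b_1 = 15 − 5 − 10 = 0; ∂_2 has invariant factor(s) [2] giving torsion. So H_1 ≅ Z/2.
rank ∂_2 = 10, rank ∂_3 = 0 ⇒ b_2 = 10 − 10 − 0 = 0. So H_2 ≅ 0.

H_0 ≅ Z,  H_1 ≅ Z/2,  H_2 = 0.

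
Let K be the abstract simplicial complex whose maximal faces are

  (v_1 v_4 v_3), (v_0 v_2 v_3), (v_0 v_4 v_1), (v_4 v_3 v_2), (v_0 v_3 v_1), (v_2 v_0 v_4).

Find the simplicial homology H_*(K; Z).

H_0 = Z,  H_1 = 0,  H_2 = Z.

K has 5 vertices, 9 edges, 6 triangles.
rank ∂_0 = 0, rank ∂_1 = 4 ⇒ b_0 = 5 − 0 − 4 = 1; all invariant factors of ∂_1 are 1 so no torsion. So H_0 = Z.
rank ∂_1 = 4, rank ∂_2 = 5 ⇒ b_1 = 9 − 4 − 5 = 0; all invariant factors of ∂_2 are 1 so no torsion. So H_1 = 0.
rank ∂_2 = 5, rank ∂_3 = 0 ⇒ b_2 = 6 − 5 − 0 = 1. So H_2 = Z.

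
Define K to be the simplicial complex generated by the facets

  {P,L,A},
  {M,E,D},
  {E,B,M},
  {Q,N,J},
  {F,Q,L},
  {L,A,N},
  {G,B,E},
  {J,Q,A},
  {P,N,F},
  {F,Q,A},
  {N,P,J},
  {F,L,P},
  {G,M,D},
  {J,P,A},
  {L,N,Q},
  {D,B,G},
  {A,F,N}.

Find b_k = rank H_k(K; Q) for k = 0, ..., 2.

b_0 = 2, b_1 = 1, b_2 = 0.

Fix the vertex order A < B < D < E < F < G < J < L < M < N < P < Q and write every simplex with vertices in increasing order. Then dim K = 2 and the simplices of K are:

  0-simplices (12): A, B, D, E, F, G, J, L, M, N, P, Q
  1-simplices (28): AF, AJ, AL, AN, AP, AQ, BD, BE, BG, BM, DE, DG, DM, EG, EM, FL, FN, FP, FQ, GM, JN, JP, JQ, LN, LP, LQ, NP, NQ
  2-simplices (17): AFN, AFQ, AJP, AJQ, ALN, ALP, BDG, BEG, BEM, DEM, DGM, FLP, FLQ, FNP, JNP, JNQ, LNQ

so the chain groups are C_0 ≅ Z^12, C_1 ≅ Z^28, C_2 ≅ Z^17.

∂_1: C_1 → C_0 sends each edge [p,q] (with p < q) to q − p.
The resulting 12×28 matrix has rank 10, and its Smith normal form has invariant factors (1,1,1,1,1,1,1,1,1,1).

Boundary ∂_2: C_2 → C_1 acts by ∂[p,q,r] = [q,r] − [p,r] + [p,q]. For instance
  ∂ALP = LP − AP + AL,
  ∂BEG = EG − BG + BE.
As a 28×17 matrix over Z this has rank 17, with invariant factors (1,1,1,1,1,1,1,1,1,1,1,1,1,1,1,1,2).

Now H_k = ker ∂_k / im ∂_{k+1}, so:

  H_0: rank C_0 − rank ∂_1 = 12 − 10 = 2, and the invariant factors of ∂_1 are all 1, so H_0 ≅ Z^2.
  H_1: rank ker ∂_1 − rank ∂_2 = (28 − 10) − 17 = 1, and ∂_2 has invariant factor 2 > 1, so H_1 ≅ Z ⊕ Z/2Z.
  H_2: rank ker ∂_2 − rank ∂_3 = (17 − 17) − 0 = 0, and there is no ∂_3, so H_2 ≅ 0.

As a check, the Euler characteristic is 12 − 28 + 17 = 1, which agrees with 2 − 1 + 0 = 1.

Hence the Betti numbers are b_0 = 2, b_1 = 1, b_2 = 0.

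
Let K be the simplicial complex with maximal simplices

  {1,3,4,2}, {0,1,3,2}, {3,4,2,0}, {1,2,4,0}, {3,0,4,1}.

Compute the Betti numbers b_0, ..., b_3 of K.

b_0 = 1, b_1 = 0, b_2 = 0, b_3 = 1.

Order the vertices as 0 < 1 < 2 < 3 < 4. Listing each simplex with vertices in this order, K has dimension 3 with simplices:

  0-simplices (5): [0], [1], [2], [3], [4]
  1-simplices (10): [0,1], [0,2], [0,3], [0,4], [1,2], [1,3], [1,4], [2,3], [2,4], [3,4]
  2-simplices (10): [0,1,2], [0,1,3], [0,1,4], [0,2,3], [0,2,4], [0,3,4], [1,2,3], [1,2,4], [1,3,4], [2,3,4]
  3-simplices (5): [0,1,2,3], [0,1,2,4], [0,1,3,4], [0,2,3,4], [1,2,3,4]

giving chain groups C_0 ≅ Z^5, C_1 ≅ Z^10, C_2 ≅ Z^10, C_3 ≅ Z^5.

Boundary ∂_1: C_1 → C_0 is given by ∂[p,q] = [q] − [p]. For instance
  ∂[0,4] = [4] − [0].
As a 5×10 matrix over Z this has rank 4, with invariant factors (1,1,1,1).

The boundary map ∂_2: C_2 → C_1 maps a triangle to the signed sum of its edges. For instance
  ∂[0,1,4] = [1,4] − [0,4] + [0,1],
  ∂[2,3,4] = [3,4] − [2,4] + [2,3].
The 10×10 boundary matrix has rank 6 and Smith normal form diag(1,1,1,1,1,1).

The boundary map ∂_3: C_3 → C_2 sends each 3-simplex σ to the alternating sum Σ_i (−1)^i (σ with its i-th vertex removed). For instance
  ∂[0,1,2,4] = [1,2,4] − [0,2,4] + [0,1,4] − [0,1,2],
  ∂[0,1,2,3] = [1,2,3] − [0,2,3] + [0,1,3] − [0,1,2].
The resulting 10×5 matrix has rank 4, and its Smith normal form has invariant factors (1,1,1,1).

Computing H_k = (kernel of ∂_k) / (image of ∂_{k+1}):

  H_0: rank C_0 − rank ∂_1 = 5 − 4 = 1, and the invariant factors of ∂_1 are all 1, so H_0 = Z.
  H_1: rank ker ∂_1 − rank ∂_2 = (10 − 4) − 6 = 0, and the invariant factors of ∂_2 are all 1, so H_1 = 0.
  H_2: rank ker ∂_2 − rank ∂_3 = (10 − 6) − 4 = 0, and the invariant factors of ∂_3 are all 1, so H_2 = 0.
  H_3: rank ker ∂_3 − rank ∂_4 = (5 − 4) − 0 = 1, and there is no ∂_4, so H_3 = Z.

As a check, the Euler characteristic is 5 − 10 + 10 − 5 = 0, which agrees with 1 − 0 + 0 − 1 = 0.

Hence the Betti numbers are b_0 = 1, b_1 = 0, b_2 = 0, b_3 = 1.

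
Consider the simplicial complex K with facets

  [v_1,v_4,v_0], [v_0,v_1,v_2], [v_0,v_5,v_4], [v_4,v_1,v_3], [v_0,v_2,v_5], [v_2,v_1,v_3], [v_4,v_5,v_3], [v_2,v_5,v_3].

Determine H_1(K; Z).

H_1 ≅ 0.

Take the total order v_0 < v_1 < v_2 < v_3 < v_4 < v_5 on the vertex set. Then K (dimension 2) consists of the simplices:

  0-simplices (6): [v_0], [v_1], [v_2], [v_3], [v_4], [v_5]
  1-simplices (12): [v_0,v_1], [v_0,v_2], [v_0,v_4], [v_0,v_5], [v_1,v_2], [v_1,v_3], [v_1,v_4], [v_2,v_3], [v_2,v_5], [v_3,v_4], [v_3,v_5], [v_4,v_5]
  2-simplices (8): [v_0,v_1,v_2], [v_0,v_1,v_4], [v_0,v_2,v_5], [v_0,v_4,v_5], [v_1,v_2,v_3], [v_1,v_3,v_4], [v_2,v_3,v_5], [v_3,v_4,v_5]

so the chain groups are C_0 ≅ Z^6, C_1 ≅ Z^12, C_2 ≅ Z^8.

Boundary ∂_1: C_1 → C_0 is given by ∂[p,q] = [q] − [p].
The 6×12 boundary matrix has rank 5 and Smith normal form diag(1,1,1,1,1).

Boundary ∂_2: C_2 → C_1 maps a triangle to the signed sum of its edges. For instance
  ∂[v_1,v_3,v_4] = [v_3,v_4] − [v_1,v_4] + [v_1,v_3],
  ∂[v_0,v_4,v_5] = [v_4,v_5] − [v_0,v_5] + [v_0,v_4].
The resulting 12×8 matrix has rank 7, and its Smith normal form has invariant factors (1,1,1,1,1,1,1).

Now H_k = ker ∂_k / im ∂_{k+1}, so:

  H_1: rank ker ∂_1 − rank ∂_2 = (12 − 5) − 7 = 0, and the invariant factors of ∂_2 are all 1, so H_1 = 0.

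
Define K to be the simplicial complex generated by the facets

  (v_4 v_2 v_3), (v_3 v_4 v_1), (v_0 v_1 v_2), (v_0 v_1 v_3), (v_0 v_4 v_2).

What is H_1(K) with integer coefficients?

H_1 = Z.

Fix the vertex order v_0 < v_1 < v_2 < v_3 < v_4 and write every simplex with vertices in increasing order. Then dim K = 2 and the simplices of K are:

  0-simplices (5): [v_0], [v_1], [v_2], [v_3], [v_4]
  1-simplices (10): [v_0,v_1], [v_0,v_2], [v_0,v_3], [v_0,v_4], [v_1,v_2], [v_1,v_3], [v_1,v_4], [v_2,v_3], [v_2,v_4], [v_3,v_4]
  2-simplices (5): [v_0,v_1,v_2], [v_0,v_1,v_3], [v_0,v_2,v_4], [v_1,v_3,v_4], [v_2,v_3,v_4]

Hence C_0 ≅ Z^5, C_1 ≅ Z^10, C_2 ≅ Z^5.

Boundary ∂_1: C_1 → C_0 is given by ∂[p,q] = [q] − [p].
The 5×10 boundary matrix has rank 4 and Smith normal form diag(1,1,1,1).

∂_2: C_2 → C_1 acts by ∂[p,q,r] = [q,r] − [p,r] + [p,q]. For instance
  ∂[v_0,v_1,v_3] = [v_1,v_3] − [v_0,v_3] + [v_0,v_1],
  ∂[v_1,v_3,v_4] = [v_3,v_4] − [v_1,v_4] + [v_1,v_3].
This gives a 10×5 integer matrix of rank 5; reducing to Smith normal form yields diagonal entries (1,1,1,1,1).

Computing H_k = (kernel of ∂_k) / (image of ∂_{k+1}):

  H_1: rank ker ∂_1 − rank ∂_2 = (10 − 4) − 5 = 1, and the invariant factors of ∂_2 are all 1, so H_1 ≅ Z.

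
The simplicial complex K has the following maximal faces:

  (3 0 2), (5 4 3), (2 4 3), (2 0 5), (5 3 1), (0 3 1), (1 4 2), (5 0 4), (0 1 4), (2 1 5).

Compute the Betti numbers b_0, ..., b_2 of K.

b_0 = 1, b_1 = 0, b_2 = 0.

We work with the vertex ordering 0 < 1 < 2 < 3 < 4 < 5. The simplices of K, each written with vertices in increasing order, are:

  0-simplices (6): [0], [1], [2], [3], [4], [5]
  1-simplices (15): [0,1], [0,2], [0,3], [0,4], [0,5], [1,2], [1,3], [1,4], [1,5], [2,3], [2,4], [2,5], [3,4], [3,5], [4,5]
  2-simplices (10): [0,1,3], [0,1,4], [0,2,3], [0,2,5], [0,4,5], [1,2,4], [1,2,5], [1,3,5], [2,3,4], [3,4,5]

Hence C_0 ≅ Z^6, C_1 ≅ Z^15, C_2 ≅ Z^10.

The boundary map ∂_1: C_1 → C_0 is given by ∂[p,q] = [q] − [p].
The resulting 6×15 matrix has rank 5, and its Smith normal form has invariant factors (1,1,1,1,1).

∂_2: C_2 → C_1 sends each 2-simplex [p,q,r] to [q,r] − [p,r] + [p,q]. For instance
  ∂[1,2,5] = [2,5] − [1,5] + [1,2],
  ∂[1,2,4] = [2,4] − [1,4] + [1,2].
The resulting 15×10 matrix has rank 10, and its Smith normal form has invariant factors (1,1,1,1,1,1,1,1,1,2).

Now H_k = ker ∂_k / im ∂_{k+1}, so:

  H_0: rank C_0 − rank ∂_1 = 6 − 5 = 1, and the invariant factors of ∂_1 are all 1, so H_0 = Z.
  H_1: rank ker ∂_1 − rank ∂_2 = (15 − 5) − 10 = 0, and ∂_2 has invariant factor 2 > 1, so H_1 = Z/2.
  H_2: rank ker ∂_2 − rank ∂_3 = (10 − 10) − 0 = 0, and there is no ∂_3, so H_2 = 0.

As a check, the Euler characteristic is 6 − 15 + 10 = 1, which agrees with 1 − 0 + 0 = 1.

Hence the Betti numbers are b_0 = 1, b_1 = 0, b_2 = 0.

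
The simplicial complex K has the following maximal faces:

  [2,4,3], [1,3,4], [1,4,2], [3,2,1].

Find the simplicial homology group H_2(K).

H_2 = Z.

Take the total order 1 < 2 < 3 < 4 on the vertex set. Then K (dimension 2) consists of the simplices:

  0-simplices (4): [1], [2], [3], [4]
  1-simplices (6): [1,2], [1,3], [1,4], [2,3], [2,4], [3,4]
  2-simplices (4): [1,2,3], [1,2,4], [1,3,4], [2,3,4]

so the chain groups are C_0 ≅ Z^4, C_1 ≅ Z^6, C_2 ≅ Z^4.

Boundary ∂_1: C_1 → C_0 sends each edge [p,q] (with p < q) to q − p. For instance
  ∂[1,2] = [2] − [1].
The 4×6 boundary matrix has rank 3 and Smith normal form diag(1,1,1).

∂_2: C_2 → C_1 maps a triangle to the signed sum of its edges. For instance
  ∂[2,3,4] = [3,4] − [2,4] + [2,3],
  ∂[1,3,4] = [3,4] − [1,4] + [1,3].
As a 6×4 matrix over Z this has rank 3, with invariant factors (1,1,1).

Now H_k = ker ∂_k / im ∂_{k+1}, so:

  H_2: rank ker ∂_2 − rank ∂_3 = (4 − 3) − 0 = 1, and there is no ∂_3, so H_2 = Z.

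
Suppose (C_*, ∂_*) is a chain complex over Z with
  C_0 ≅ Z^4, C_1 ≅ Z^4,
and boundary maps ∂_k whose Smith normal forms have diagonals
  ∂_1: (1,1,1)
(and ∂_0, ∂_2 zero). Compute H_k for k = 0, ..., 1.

H_0: b_0 = 4 − 0 − 3 = 1; torsion from ∂_1 factors > 1: none. So H_0 = Z.
H_1: b_1 = 4 − 3 − 0 = 1; torsion from ∂_2 factors > 1: none. So H_1 = Z.

H_0 = Z,  H_1 = Z.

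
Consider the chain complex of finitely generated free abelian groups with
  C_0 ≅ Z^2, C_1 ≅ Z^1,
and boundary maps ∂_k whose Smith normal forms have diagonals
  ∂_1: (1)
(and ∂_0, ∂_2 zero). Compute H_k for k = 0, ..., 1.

H_0: b_0 = 2 − 0 − 1 = 1; torsion from ∂_1 factors > 1: none. So H_0 ≅ Z.
H_1: b_1 = 1 − 1 − 0 = 0; torsion from ∂_2 factors > 1: none. So H_1 ≅ 0.

H_0 ≅ Z,  H_1 = 0.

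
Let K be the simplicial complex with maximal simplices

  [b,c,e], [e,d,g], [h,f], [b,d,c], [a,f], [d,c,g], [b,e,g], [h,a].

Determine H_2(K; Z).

Fix the vertex order a < b < c < d < e < f < g < h and write every simplex with vertices in increasing order. Then dim K = 2 and the simplices of K are:

  0-simplices (8): a, b, c, d, e, f, g, h
  1-simplices (13): af, ah, bc, bd, be, bg, cd, ce, cg, de, dg, eg, fh
  2-simplices (5): bcd, bce, beg, cdg, deg

Hence C_0 ≅ Z^8, C_1 ≅ Z^13, C_2 ≅ Z^5.

Boundary ∂_1: C_1 → C_0 sends each edge [p,q] (with p < q) to q − p. For instance
  ∂cd = d − c.
As a 8×13 matrix over Z this has rank 6, with invariant factors (1,1,1,1,1,1).

∂_2: C_2 → C_1 sends each 2-simplex [p,q,r] to [q,r] − [p,r] + [p,q]. For instance
  ∂bcd = cd − bd + bc,
  ∂bce = ce − be + bc.
The resulting 13×5 matrix has rank 5, and its Smith normal form has invariant factors (1,1,1,1,1).

Reading off H_k = ker ∂_k / im ∂_{k+1}:

  H_2: rank ker ∂_2 − rank ∂_3 = (5 − 5) − 0 = 0, and there is no ∂_3, so H_2 ≅ 0.

(K is a triangulation of the disjoint union of the circle S^1 and the Möbius band.)

H_2 ≅ 0.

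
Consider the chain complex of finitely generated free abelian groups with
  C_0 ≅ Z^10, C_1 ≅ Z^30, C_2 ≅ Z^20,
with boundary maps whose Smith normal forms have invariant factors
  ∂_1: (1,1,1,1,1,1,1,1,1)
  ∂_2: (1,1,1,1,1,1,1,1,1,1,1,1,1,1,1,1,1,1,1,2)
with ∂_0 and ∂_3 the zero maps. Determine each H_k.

H_0: b_0 = 10 − 0 − 9 = 1; torsion from ∂_1 factors > 1: none. So H_0 = Z.
H_1: b_1 = 30 − 9 − 20 = 1; torsion from ∂_2 factors > 1: [2]. So H_1 = Z ⊕ Z/2Z.
H_2: b_2 = 20 − 20 − 0 = 0; torsion from ∂_3 factors > 1: none. So H_2 = 0.

H_0 = Z,  H_1 = Z ⊕ Z/2Z,  H_2 = 0.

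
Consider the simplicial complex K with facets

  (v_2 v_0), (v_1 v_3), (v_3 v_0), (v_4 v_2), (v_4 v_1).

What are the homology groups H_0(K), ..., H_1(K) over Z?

Order the vertices as v_0 < v_1 < v_2 < v_3 < v_4. Listing each simplex with vertices in this order, K has dimension 1 with simplices:

  0-simplices (5): [v_0], [v_1], [v_2], [v_3], [v_4]
  1-simplices (5): [v_0,v_2], [v_0,v_3], [v_1,v_3], [v_1,v_4], [v_2,v_4]

Hence C_0 ≅ Z^5, C_1 ≅ Z^5.

Boundary ∂_1: C_1 → C_0 is given by ∂[p,q] = [q] − [p].
As a 5×5 matrix over Z this has rank 4, with invariant factors (1,1,1,1).

Computing H_k = (kernel of ∂_k) / (image of ∂_{k+1}):

  H_0: rank C_0 − rank ∂_1 = 5 − 4 = 1, and the invariant factors of ∂_1 are all 1, so H_0 ≅ Z.
  H_1: rank ker ∂_1 − rank ∂_2 = (5 − 4) − 0 = 1, and there is no ∂_2, so H_1 ≅ Z.

As a check, the Euler characteristic is 5 − 5 = 0, which agrees with 1 − 1 = 0.

H_0 ≅ Z,  H_1 ≅ Z.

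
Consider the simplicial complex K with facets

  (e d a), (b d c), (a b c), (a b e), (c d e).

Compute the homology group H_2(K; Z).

H_2 = 0.

We work with the vertex ordering a < b < c < d < e. The simplices of K, each written with vertices in increasing order, are:

  0-simplices (5): a, b, c, d, e
  1-simplices (10): ab, ac, ad, ae, bc, bd, be, cd, ce, de
  2-simplices (5): abc, abe, ade, bcd, cde

so the chain groups are C_0 ≅ Z^5, C_1 ≅ Z^10, C_2 ≅ Z^5.

Boundary ∂_1: C_1 → C_0 is given by ∂[p,q] = [q] − [p]. For instance
  ∂de = e − d.
The 5×10 boundary matrix has rank 4 and Smith normal form diag(1,1,1,1).

The boundary map ∂_2: C_2 → C_1 acts by ∂[p,q,r] = [q,r] − [p,r] + [p,q]. For instance
  ∂bcd = cd − bd + bc,
  ∂abe = be − ae + ab.
As a 10×5 matrix over Z this has rank 5, with invariant factors (1,1,1,1,1).

Reading off H_k = ker ∂_k / im ∂_{k+1}:

  H_2: rank ker ∂_2 − rank ∂_3 = (5 − 5) − 0 = 0, and there is no ∂_3, so H_2 = 0.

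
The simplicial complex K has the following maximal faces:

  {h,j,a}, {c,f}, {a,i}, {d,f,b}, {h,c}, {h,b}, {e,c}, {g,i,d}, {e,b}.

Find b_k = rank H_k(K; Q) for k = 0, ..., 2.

Fix the vertex order a < b < c < d < e < f < g < h < i < j and write every simplex with vertices in increasing order. Then dim K = 2 and the simplices of K are:

  0-simplices (10): a, b, c, d, e, f, g, h, i, j
  1-simplices (15): ah, ai, aj, bd, be, bf, bh, ce, cf, ch, df, dg, di, gi, hj
  2-simplices (3): ahj, bdf, dgi

Hence C_0 ≅ Z^10, C_1 ≅ Z^15, C_2 ≅ Z^3.

The boundary map ∂_1: C_1 → C_0 is given by ∂[p,q] = [q] − [p].
As a 10×15 matrix over Z this has rank 9, with invariant factors (1,1,1,1,1,1,1,1,1).

∂_2: C_2 → C_1 sends each 2-simplex [p,q,r] to [q,r] − [p,r] + [p,q]. For instance
  ∂ahj = hj − aj + ah,
  ∂bdf = df − bf + bd.
The resulting 15×3 matrix has rank 3, and its Smith normal form has invariant factors (1,1,1).

From H_k ≅ ker(∂_k) / im(∂_{k+1}) we obtain:

  H_0: rank C_0 − rank ∂_1 = 10 − 9 = 1, and the invariant factors of ∂_1 are all 1, so H_0 = Z.
  H_1: rank ker ∂_1 − rank ∂_2 = (15 − 9) − 3 = 3, and the invariant factors of ∂_2 are all 1, so H_1 = Z^3.
  H_2: rank ker ∂_2 − rank ∂_3 = (3 − 3) − 0 = 0, and there is no ∂_3, so H_2 = 0.

As a check, the Euler characteristic is 10 − 15 + 3 = -2, which agrees with 1 − 3 + 0 = -2.

Hence the Betti numbers are b_0 = 1, b_1 = 3, b_2 = 0.

b_0 = 1, b_1 = 3, b_2 = 0.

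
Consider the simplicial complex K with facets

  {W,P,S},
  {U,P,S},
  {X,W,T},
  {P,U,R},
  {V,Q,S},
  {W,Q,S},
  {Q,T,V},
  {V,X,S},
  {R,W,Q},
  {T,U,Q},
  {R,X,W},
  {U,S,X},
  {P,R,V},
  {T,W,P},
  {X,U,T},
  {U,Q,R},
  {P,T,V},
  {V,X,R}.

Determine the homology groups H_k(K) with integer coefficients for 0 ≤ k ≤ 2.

Fix the vertex order P < Q < R < S < T < U < V < W < X and write every simplex with vertices in increasing order. Then dim K = 2 and the simplices of K are:

  0-simplices (9): P, Q, R, S, T, U, V, W, X
  1-simplices (27): PR, PS, PT, PU, PV, PW, QR, QS, QT, QU, QV, QW, RU, RV, RW, RX, SU, SV, SW, SX, TU, TV, TW, TX, UX, VX, WX
  2-simplices (18): PRU, PRV, PSU, PSW, PTV, PTW, QRU, QRW, QSV, QSW, QTU, QTV, RVX, RWX, SUX, SVX, TUX, TWX

so the chain groups are C_0 ≅ Z^9, C_1 ≅ Z^27, C_2 ≅ Z^18.

Boundary ∂_1: C_1 → C_0 sends each edge [p,q] (with p < q) to q − p. For instance
  ∂TW = W − T.
The 9×27 boundary matrix has rank 8 and Smith normal form diag(1,1,1,1,1,1,1,1).

Boundary ∂_2: C_2 → C_1 acts by ∂[p,q,r] = [q,r] − [p,r] + [p,q]. For instance
  ∂TWX = WX − TX + TW,
  ∂PRV = RV − PV + PR.
The 27×18 boundary matrix has rank 17 and Smith normal form diag(1,1,1,1,1,1,1,1,1,1,1,1,1,1,1,1,1).

From H_k ≅ ker(∂_k) / im(∂_{k+1}) we obtain:

  H_0: rank C_0 − rank ∂_1 = 9 − 8 = 1, and the invariant factors of ∂_1 are all 1, so H_0 = Z.
  H_1: rank ker ∂_1 − rank ∂_2 = (27 − 8) − 17 = 2, and the invariant factors of ∂_2 are all 1, so H_1 = Z^2.
  H_2: rank ker ∂_2 − rank ∂_3 = (18 − 17) − 0 = 1, and there is no ∂_3, so H_2 = Z.

(K is a triangulation of the torus T^2.)

H_0 = Z,  H_1 = Z^2,  H_2 = Z.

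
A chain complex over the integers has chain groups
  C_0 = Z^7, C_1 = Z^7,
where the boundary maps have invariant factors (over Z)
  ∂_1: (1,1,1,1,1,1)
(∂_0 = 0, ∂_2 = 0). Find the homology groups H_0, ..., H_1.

H_0 = Z,  H_1 = Z.

H_0: b_0 = 7 − 0 − 6 = 1; torsion from ∂_1 factors > 1: none. So H_0 = Z.
H_1: b_1 = 7 − 6 − 0 = 1; torsion from ∂_2 factors > 1: none. So H_1 = Z.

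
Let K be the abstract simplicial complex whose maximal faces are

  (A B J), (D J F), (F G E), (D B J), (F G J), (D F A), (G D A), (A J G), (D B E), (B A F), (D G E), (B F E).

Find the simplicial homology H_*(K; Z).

H_0 = Z,  H_1 = Z/2,  H_2 = 0.

Fix the vertex order A < B < D < E < F < G < J and write every simplex with vertices in increasing order. Then dim K = 2 and the simplices of K are:

  0-simplices (7): A, B, D, E, F, G, J
  1-simplices (18): AB, AD, AF, AG, AJ, BD, BE, BF, BJ, DE, DF, DG, DJ, EF, EG, FG, FJ, GJ
  2-simplices (12): ABF, ABJ, ADF, ADG, AGJ, BDE, BDJ, BEF, DEG, DFJ, EFG, FGJ

so the chain groups are C_0 ≅ Z^7, C_1 ≅ Z^18, C_2 ≅ Z^12.

∂_1: C_1 → C_0 maps an edge to its endpoints' difference, ∂[p,q] = q − p.
The 7×18 boundary matrix has rank 6 and Smith normal form diag(1,1,1,1,1,1).

Boundary ∂_2: C_2 → C_1 sends each 2-simplex [p,q,r] to [q,r] − [p,r] + [p,q]. For instance
  ∂ABJ = BJ − AJ + AB,
  ∂BEF = EF − BF + BE.
The 18×12 boundary matrix has rank 12 and Smith normal form diag(1,1,1,1,1,1,1,1,1,1,1,2).

Computing H_k = (kernel of ∂_k) / (image of ∂_{k+1}):

  H_0: rank C_0 − rank ∂_1 = 7 − 6 = 1, and the invariant factors of ∂_1 are all 1, so H_0 = Z.
  H_1: rank ker ∂_1 − rank ∂_2 = (18 − 6) − 12 = 0, and ∂_2 has invariant factor 2 > 1, so H_1 = Z/2.
  H_2: rank ker ∂_2 − rank ∂_3 = (12 − 12) − 0 = 0, and there is no ∂_3, so H_2 = 0.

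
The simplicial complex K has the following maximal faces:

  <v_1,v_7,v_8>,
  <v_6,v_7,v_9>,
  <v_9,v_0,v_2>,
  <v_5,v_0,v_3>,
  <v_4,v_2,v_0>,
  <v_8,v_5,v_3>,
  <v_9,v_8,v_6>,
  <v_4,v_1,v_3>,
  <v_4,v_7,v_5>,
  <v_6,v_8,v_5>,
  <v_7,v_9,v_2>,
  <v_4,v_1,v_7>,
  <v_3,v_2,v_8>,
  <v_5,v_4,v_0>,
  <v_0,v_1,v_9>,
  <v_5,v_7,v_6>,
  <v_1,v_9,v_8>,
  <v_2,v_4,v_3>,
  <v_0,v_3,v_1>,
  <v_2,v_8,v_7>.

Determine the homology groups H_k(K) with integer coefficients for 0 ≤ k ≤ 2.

K has 10 vertices, 30 edges, 20 triangles.
rank ∂_0 = 0, rank ∂_1 = 9 ⇒ b_0 = 10 − 0 − 9 = 1; all invariant factors of ∂_1 are 1 so no torsion. So H_0 = Z.
rank ∂_1 = 9, rank ∂_2 = 20 ⇒ b_1 = 30 − 9 − 20 = 1; ∂_2 has invariant factor(s) [2] giving torsion. So H_1 = Z ⊕ Z/2Z.
rank ∂_2 = 20, rank ∂_3 = 0 ⇒ b_2 = 20 − 20 − 0 = 0. So H_2 = 0.

H_0 ≅ Z,  H_1 ≅ Z ⊕ Z/2Z,  H_2 = 0.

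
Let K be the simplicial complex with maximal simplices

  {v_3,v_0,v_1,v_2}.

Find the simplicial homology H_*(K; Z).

H_0 = Z,  H_1 = 0,  H_2 = 0,  H_3 = 0.

Fix the vertex order v_0 < v_1 < v_2 < v_3 and write every simplex with vertices in increasing order. Then dim K = 3 and the simplices of K are:

  0-simplices (4): [v_0], [v_1], [v_2], [v_3]
  1-simplices (6): [v_0,v_1], [v_0,v_2], [v_0,v_3], [v_1,v_2], [v_1,v_3], [v_2,v_3]
  2-simplices (4): [v_0,v_1,v_2], [v_0,v_1,v_3], [v_0,v_2,v_3], [v_1,v_2,v_3]
  3-simplices (1): [v_0,v_1,v_2,v_3]

so the chain groups are C_0 ≅ Z^4, C_1 ≅ Z^6, C_2 ≅ Z^4, C_3 ≅ Z^1.

∂_1: C_1 → C_0 maps an edge to its endpoints' difference, ∂[p,q] = q − p.
The 4×6 boundary matrix has rank 3 and Smith normal form diag(1,1,1).

∂_2: C_2 → C_1 acts by ∂[p,q,r] = [q,r] − [p,r] + [p,q]. For instance
  ∂[v_1,v_2,v_3] = [v_2,v_3] − [v_1,v_3] + [v_1,v_2],
  ∂[v_0,v_2,v_3] = [v_2,v_3] − [v_0,v_3] + [v_0,v_2].
This gives a 6×4 integer matrix of rank 3; reducing to Smith normal form yields diagonal entries (1,1,1).

∂_3: C_3 → C_2 sends each 3-simplex σ to the alternating sum Σ_i (−1)^i (σ with its i-th vertex removed). For instance
  ∂[v_0,v_1,v_2,v_3] = [v_1,v_2,v_3] − [v_0,v_2,v_3] + [v_0,v_1,v_3] − [v_0,v_1,v_2].
As a 4×1 matrix over Z this has rank 1, with invariant factors (1).

Reading off H_k = ker ∂_k / im ∂_{k+1}:

  H_0: rank C_0 − rank ∂_1 = 4 − 3 = 1, and the invariant factors of ∂_1 are all 1, so H_0 = Z.
  H_1: rank ker ∂_1 − rank ∂_2 = (6 − 3) − 3 = 0, and the invariant factors of ∂_2 are all 1, so H_1 = 0.
  H_2: rank ker ∂_2 − rank ∂_3 = (4 − 3) − 1 = 0, and the invariant factors of ∂_3 are all 1, so H_2 = 0.
  H_3: rank ker ∂_3 − rank ∂_4 = (1 − 1) − 0 = 0, and there is no ∂_4, so H_3 = 0.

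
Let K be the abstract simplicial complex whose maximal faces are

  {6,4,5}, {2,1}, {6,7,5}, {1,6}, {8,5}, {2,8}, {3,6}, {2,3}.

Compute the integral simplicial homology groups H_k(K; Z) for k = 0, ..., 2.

K has 8 vertices, 11 edges, 2 triangles.
rank ∂_0 = 0, rank ∂_1 = 7 ⇒ b_0 = 8 − 0 − 7 = 1; all invariant factors of ∂_1 are 1 so no torsion. So H_0 ≅ Z.
rank ∂_1 = 7, rank ∂_2 = 2 ⇒ b_1 = 11 − 7 − 2 = 2; all invariant factors of ∂_2 are 1 so no torsion. So H_1 ≅ Z^2.
rank ∂_2 = 2, rank ∂_3 = 0 ⇒ b_2 = 2 − 2 − 0 = 0. So H_2 ≅ 0.

H_0 = Z,  H_1 = Z^2,  H_2 = 0.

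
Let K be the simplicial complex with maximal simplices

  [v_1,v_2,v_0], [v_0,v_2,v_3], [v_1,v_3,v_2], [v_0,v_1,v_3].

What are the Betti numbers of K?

b_0 = 1, b_1 = 0, b_2 = 1.

Take the total order v_0 < v_1 < v_2 < v_3 on the vertex set. Then K (dimension 2) consists of the simplices:

  0-simplices (4): [v_0], [v_1], [v_2], [v_3]
  1-simplices (6): [v_0,v_1], [v_0,v_2], [v_0,v_3], [v_1,v_2], [v_1,v_3], [v_2,v_3]
  2-simplices (4): [v_0,v_1,v_2], [v_0,v_1,v_3], [v_0,v_2,v_3], [v_1,v_2,v_3]

giving chain groups C_0 ≅ Z^4, C_1 ≅ Z^6, C_2 ≅ Z^4.

∂_1: C_1 → C_0 maps an edge to its endpoints' difference, ∂[p,q] = q − p.
The 4×6 boundary matrix has rank 3 and Smith normal form diag(1,1,1).

Boundary ∂_2: C_2 → C_1 sends each 2-simplex [p,q,r] to [q,r] − [p,r] + [p,q]. For instance
  ∂[v_0,v_1,v_3] = [v_1,v_3] − [v_0,v_3] + [v_0,v_1],
  ∂[v_0,v_2,v_3] = [v_2,v_3] − [v_0,v_3] + [v_0,v_2].
The 6×4 boundary matrix has rank 3 and Smith normal form diag(1,1,1).

Reading off H_k = ker ∂_k / im ∂_{k+1}:

  H_0: rank C_0 − rank ∂_1 = 4 − 3 = 1, and the invariant factors of ∂_1 are all 1, so H_0 ≅ Z.
  H_1: rank ker ∂_1 − rank ∂_2 = (6 − 3) − 3 = 0, and the invariant factors of ∂_2 are all 1, so H_1 ≅ 0.
  H_2: rank ker ∂_2 − rank ∂_3 = (4 − 3) − 0 = 1, and there is no ∂_3, so H_2 ≅ Z.

Hence the Betti numbers are b_0 = 1, b_1 = 0, b_2 = 1.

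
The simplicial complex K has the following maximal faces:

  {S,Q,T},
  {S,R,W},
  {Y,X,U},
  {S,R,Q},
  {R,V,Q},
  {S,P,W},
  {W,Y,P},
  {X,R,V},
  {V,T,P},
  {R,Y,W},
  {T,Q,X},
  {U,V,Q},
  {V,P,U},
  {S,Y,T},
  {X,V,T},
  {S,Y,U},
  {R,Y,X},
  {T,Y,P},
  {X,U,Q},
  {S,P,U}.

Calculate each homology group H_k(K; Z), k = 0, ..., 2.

H_0 ≅ Z,  H_1 ≅ Z ⊕ Z/2Z,  H_2 = 0.

K has 10 vertices, 30 edges, 20 triangles.
rank ∂_0 = 0, rank ∂_1 = 9 ⇒ b_0 = 10 − 0 − 9 = 1; all invariant factors of ∂_1 are 1 so no torsion. So H_0 = Z.
rank ∂_1 = 9, rank ∂_2 = 20 ⇒ b_1 = 30 − 9 − 20 = 1; ∂_2 has invariant factor(s) [2] giving torsion. So H_1 = Z ⊕ Z/2Z.
rank ∂_2 = 20, rank ∂_3 = 0 ⇒ b_2 = 20 − 20 − 0 = 0. So H_2 = 0.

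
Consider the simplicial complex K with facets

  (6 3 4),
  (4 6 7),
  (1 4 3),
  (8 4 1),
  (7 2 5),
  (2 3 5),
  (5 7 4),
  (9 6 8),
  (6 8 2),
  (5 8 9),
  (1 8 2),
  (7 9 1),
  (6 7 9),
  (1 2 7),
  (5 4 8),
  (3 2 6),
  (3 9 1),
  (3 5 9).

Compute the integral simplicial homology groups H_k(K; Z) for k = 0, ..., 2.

H_0 = Z,  H_1 = Z^2,  H_2 = Z.

Fix the vertex order 1 < 2 < 3 < 4 < 5 < 6 < 7 < 8 < 9 and write every simplex with vertices in increasing order. Then dim K = 2 and the simplices of K are:

  0-simplices (9): [1], [2], [3], [4], [5], [6], [7], [8], [9]
  1-simplices (27): (27 of them)
  2-simplices (18): [1,2,7], [1,2,8], [1,3,4], [1,3,9], [1,4,8], [1,7,9], [2,3,5], [2,3,6], [2,5,7], [2,6,8], [3,4,6], [3,5,9], [4,5,7], [4,5,8], [4,6,7], [5,8,9], [6,7,9], [6,8,9]

so the chain groups are C_0 ≅ Z^9, C_1 ≅ Z^27, C_2 ≅ Z^18.

Boundary ∂_1: C_1 → C_0 is given by ∂[p,q] = [q] − [p].
The 9×27 boundary matrix has rank 8 and Smith normal form diag(1,1,1,1,1,1,1,1).

The boundary map ∂_2: C_2 → C_1 sends each 2-simplex [p,q,r] to [q,r] − [p,r] + [p,q]. For instance
  ∂[2,3,5] = [3,5] − [2,5] + [2,3],
  ∂[1,7,9] = [7,9] − [1,9] + [1,7].
As a 27×18 matrix over Z this has rank 17, with invariant factors (1,1,1,1,1,1,1,1,1,1,1,1,1,1,1,1,1).

Now H_k = ker ∂_k / im ∂_{k+1}, so:

  H_0: rank C_0 − rank ∂_1 = 9 − 8 = 1, and the invariant factors of ∂_1 are all 1, so H_0 = Z.
  H_1: rank ker ∂_1 − rank ∂_2 = (27 − 8) − 17 = 2, and the invariant factors of ∂_2 are all 1, so H_1 = Z^2.
  H_2: rank ker ∂_2 − rank ∂_3 = (18 − 17) − 0 = 1, and there is no ∂_3, so H_2 = Z.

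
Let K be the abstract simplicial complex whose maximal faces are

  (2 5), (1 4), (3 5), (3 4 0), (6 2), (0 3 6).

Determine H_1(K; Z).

H_1 ≅ Z.

K has 7 vertices, 9 edges, 2 triangles.
rank ∂_1 = 6, rank ∂_2 = 2 ⇒ b_1 = 9 − 6 − 2 = 1; all invariant factors of ∂_2 are 1 so no torsion. So H_1 ≅ Z.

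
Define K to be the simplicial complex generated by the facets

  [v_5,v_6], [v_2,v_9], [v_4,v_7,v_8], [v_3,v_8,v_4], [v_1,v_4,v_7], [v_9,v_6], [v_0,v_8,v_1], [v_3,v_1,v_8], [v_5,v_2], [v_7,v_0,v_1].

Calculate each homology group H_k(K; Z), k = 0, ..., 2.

H_0 ≅ Z^2,  H_1 ≅ Z^2,  H_2 = 0.

Order the vertices as v_0 < v_1 < v_2 < v_3 < v_4 < v_5 < v_6 < v_7 < v_8 < v_9. Listing each simplex with vertices in this order, K has dimension 2 with simplices:

  0-simplices (10): [v_0], [v_1], [v_2], [v_3], [v_4], [v_5], [v_6], [v_7], [v_8], [v_9]
  1-simplices (16): (16 of them)
  2-simplices (6): [v_0,v_1,v_7], [v_0,v_1,v_8], [v_1,v_3,v_8], [v_1,v_4,v_7], [v_3,v_4,v_8], [v_4,v_7,v_8]

giving chain groups C_0 ≅ Z^10, C_1 ≅ Z^16, C_2 ≅ Z^6.

Boundary ∂_1: C_1 → C_0 maps an edge to its endpoints' difference, ∂[p,q] = q − p.
As a 10×16 matrix over Z this has rank 8, with invariant factors (1,1,1,1,1,1,1,1).

∂_2: C_2 → C_1 sends each 2-simplex [p,q,r] to [q,r] − [p,r] + [p,q]. For instance
  ∂[v_0,v_1,v_7] = [v_1,v_7] − [v_0,v_7] + [v_0,v_1],
  ∂[v_1,v_4,v_7] = [v_4,v_7] − [v_1,v_7] + [v_1,v_4].
The 16×6 boundary matrix has rank 6 and Smith normal form diag(1,1,1,1,1,1).

Computing H_k = (kernel of ∂_k) / (image of ∂_{k+1}):

  H_0: rank C_0 − rank ∂_1 = 10 − 8 = 2, and the invariant factors of ∂_1 are all 1, so H_0 ≅ Z^2.
  H_1: rank ker ∂_1 − rank ∂_2 = (16 − 8) − 6 = 2, and the invariant factors of ∂_2 are all 1, so H_1 ≅ Z^2.
  H_2: rank ker ∂_2 − rank ∂_3 = (6 − 6) − 0 = 0, and there is no ∂_3, so H_2 ≅ 0.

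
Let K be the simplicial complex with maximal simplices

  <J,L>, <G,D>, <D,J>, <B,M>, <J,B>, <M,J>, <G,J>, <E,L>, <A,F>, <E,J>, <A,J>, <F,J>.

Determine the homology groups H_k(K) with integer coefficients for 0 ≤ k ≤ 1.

H_0 = Z,  H_1 = Z^4.

Take the total order A < B < D < E < F < G < J < L < M on the vertex set. Then K (dimension 1) consists of the simplices:

  0-simplices (9): A, B, D, E, F, G, J, L, M
  1-simplices (12): AF, AJ, BJ, BM, DG, DJ, EJ, EL, FJ, GJ, JL, JM

so the chain groups are C_0 ≅ Z^9, C_1 ≅ Z^12.

∂_1: C_1 → C_0 maps an edge to its endpoints' difference, ∂[p,q] = q − p. For instance
  ∂GJ = J − G.
This gives a 9×12 integer matrix of rank 8; reducing to Smith normal form yields diagonal entries (1,1,1,1,1,1,1,1).

Now H_k = ker ∂_k / im ∂_{k+1}, so:

  H_0: rank C_0 − rank ∂_1 = 9 − 8 = 1, and the invariant factors of ∂_1 are all 1, so H_0 ≅ Z.
  H_1: rank ker ∂_1 − rank ∂_2 = (12 − 8) − 0 = 4, and there is no ∂_2, so H_1 ≅ Z^4.

As a check, the Euler characteristic is 9 − 12 = -3, which agrees with 1 − 4 = -3.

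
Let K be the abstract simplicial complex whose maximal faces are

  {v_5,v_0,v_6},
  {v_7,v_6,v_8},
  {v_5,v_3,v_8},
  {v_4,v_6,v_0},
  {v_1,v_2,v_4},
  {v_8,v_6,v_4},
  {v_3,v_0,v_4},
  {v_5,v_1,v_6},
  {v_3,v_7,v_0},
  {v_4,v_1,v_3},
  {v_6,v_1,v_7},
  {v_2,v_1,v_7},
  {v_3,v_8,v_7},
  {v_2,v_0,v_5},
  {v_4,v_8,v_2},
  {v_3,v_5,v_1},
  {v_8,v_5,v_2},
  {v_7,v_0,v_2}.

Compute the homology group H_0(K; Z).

Take the total order v_0 < v_1 < v_2 < v_3 < v_4 < v_5 < v_6 < v_7 < v_8 on the vertex set. Then K (dimension 2) consists of the simplices:

  0-simplices (9): [v_0], [v_1], [v_2], [v_3], [v_4], [v_5], [v_6], [v_7], [v_8]
  1-simplices (27): (27 of them)
  2-simplices (18): (18 of them)

so the chain groups are C_0 ≅ Z^9, C_1 ≅ Z^27, C_2 ≅ Z^18.

Boundary ∂_1: C_1 → C_0 is given by ∂[p,q] = [q] − [p]. For instance
  ∂[v_1,v_6] = [v_6] − [v_1].
As a 9×27 matrix over Z this has rank 8, with invariant factors (1,1,1,1,1,1,1,1).

The boundary map ∂_2: C_2 → C_1 acts by ∂[p,q,r] = [q,r] − [p,r] + [p,q]. For instance
  ∂[v_1,v_2,v_4] = [v_2,v_4] − [v_1,v_4] + [v_1,v_2],
  ∂[v_2,v_5,v_8] = [v_5,v_8] − [v_2,v_8] + [v_2,v_5].
As a 27×18 matrix over Z this has rank 17, with invariant factors (1,1,1,1,1,1,1,1,1,1,1,1,1,1,1,1,1).

From H_k ≅ ker(∂_k) / im(∂_{k+1}) we obtain:

  H_0: rank C_0 − rank ∂_1 = 9 − 8 = 1, and the invariant factors of ∂_1 are all 1, so H_0 = Z.

H_0 = Z.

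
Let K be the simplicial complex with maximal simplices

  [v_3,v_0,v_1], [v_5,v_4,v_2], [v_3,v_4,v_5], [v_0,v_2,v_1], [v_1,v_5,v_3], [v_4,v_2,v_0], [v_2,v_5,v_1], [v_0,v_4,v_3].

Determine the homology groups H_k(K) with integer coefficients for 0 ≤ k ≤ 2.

H_0 = Z,  H_1 = 0,  H_2 = Z.

Fix the vertex order v_0 < v_1 < v_2 < v_3 < v_4 < v_5 and write every simplex with vertices in increasing order. Then dim K = 2 and the simplices of K are:

  0-simplices (6): [v_0], [v_1], [v_2], [v_3], [v_4], [v_5]
  1-simplices (12): [v_0,v_1], [v_0,v_2], [v_0,v_3], [v_0,v_4], [v_1,v_2], [v_1,v_3], [v_1,v_5], [v_2,v_4], [v_2,v_5], [v_3,v_4], [v_3,v_5], [v_4,v_5]
  2-simplices (8): [v_0,v_1,v_2], [v_0,v_1,v_3], [v_0,v_2,v_4], [v_0,v_3,v_4], [v_1,v_2,v_5], [v_1,v_3,v_5], [v_2,v_4,v_5], [v_3,v_4,v_5]

Hence C_0 ≅ Z^6, C_1 ≅ Z^12, C_2 ≅ Z^8.

The boundary map ∂_1: C_1 → C_0 sends each edge [p,q] (with p < q) to q − p. For instance
  ∂[v_3,v_4] = [v_4] − [v_3].
This gives a 6×12 integer matrix of rank 5; reducing to Smith normal form yields diagonal entries (1,1,1,1,1).

The boundary map ∂_2: C_2 → C_1 sends each 2-simplex [p,q,r] to [q,r] − [p,r] + [p,q]. For instance
  ∂[v_0,v_3,v_4] = [v_3,v_4] − [v_0,v_4] + [v_0,v_3],
  ∂[v_1,v_3,v_5] = [v_3,v_5] − [v_1,v_5] + [v_1,v_3].
The resulting 12×8 matrix has rank 7, and its Smith normal form has invariant factors (1,1,1,1,1,1,1).

Reading off H_k = ker ∂_k / im ∂_{k+1}:

  H_0: rank C_0 − rank ∂_1 = 6 − 5 = 1, and the invariant factors of ∂_1 are all 1, so H_0 ≅ Z.
  H_1: rank ker ∂_1 − rank ∂_2 = (12 − 5) − 7 = 0, and the invariant factors of ∂_2 are all 1, so H_1 ≅ 0.
  H_2: rank ker ∂_2 − rank ∂_3 = (8 − 7) − 0 = 1, and there is no ∂_3, so H_2 ≅ Z.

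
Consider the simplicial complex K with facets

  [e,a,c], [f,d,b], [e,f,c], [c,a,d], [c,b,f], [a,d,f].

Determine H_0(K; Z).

K has 6 vertices, 12 edges, 6 triangles.
rank ∂_0 = 0, rank ∂_1 = 5 ⇒ b_0 = 6 − 0 − 5 = 1; all invariant factors of ∂_1 are 1 so no torsion. So H_0 = Z.

H_0 ≅ Z.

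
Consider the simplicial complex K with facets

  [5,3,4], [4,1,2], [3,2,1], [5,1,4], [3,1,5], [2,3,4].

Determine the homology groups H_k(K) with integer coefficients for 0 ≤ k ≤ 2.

Order the vertices as 1 < 2 < 3 < 4 < 5. Listing each simplex with vertices in this order, K has dimension 2 with simplices:

  0-simplices (5): [1], [2], [3], [4], [5]
  1-simplices (9): [1,2], [1,3], [1,4], [1,5], [2,3], [2,4], [3,4], [3,5], [4,5]
  2-simplices (6): [1,2,3], [1,2,4], [1,3,5], [1,4,5], [2,3,4], [3,4,5]

giving chain groups C_0 ≅ Z^5, C_1 ≅ Z^9, C_2 ≅ Z^6.

The boundary map ∂_1: C_1 → C_0 is given by ∂[p,q] = [q] − [p].
As a 5×9 matrix over Z this has rank 4, with invariant factors (1,1,1,1).

The boundary map ∂_2: C_2 → C_1 sends each 2-simplex [p,q,r] to [q,r] − [p,r] + [p,q]. For instance
  ∂[1,4,5] = [4,5] − [1,5] + [1,4],
  ∂[1,3,5] = [3,5] − [1,5] + [1,3].
As a 9×6 matrix over Z this has rank 5, with invariant factors (1,1,1,1,1).

Now H_k = ker ∂_k / im ∂_{k+1}, so:

  H_0: rank C_0 − rank ∂_1 = 5 − 4 = 1, and the invariant factors of ∂_1 are all 1, so H_0 = Z.
  H_1: rank ker ∂_1 − rank ∂_2 = (9 − 4) − 5 = 0, and the invariant factors of ∂_2 are all 1, so H_1 = 0.
  H_2: rank ker ∂_2 − rank ∂_3 = (6 − 5) − 0 = 1, and there is no ∂_3, so H_2 = Z.

H_0 ≅ Z,  H_1 = 0,  H_2 ≅ Z.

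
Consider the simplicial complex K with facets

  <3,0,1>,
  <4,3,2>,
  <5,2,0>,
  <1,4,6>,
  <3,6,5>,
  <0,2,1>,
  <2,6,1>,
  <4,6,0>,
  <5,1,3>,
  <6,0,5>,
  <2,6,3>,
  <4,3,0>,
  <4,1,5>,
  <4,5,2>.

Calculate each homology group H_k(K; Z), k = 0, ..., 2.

H_0 = Z,  H_1 = Z^2,  H_2 = Z.

We work with the vertex ordering 0 < 1 < 2 < 3 < 4 < 5 < 6. The simplices of K, each written with vertices in increasing order, are:

  0-simplices (7): [0], [1], [2], [3], [4], [5], [6]
  1-simplices (21): [0,1], [0,2], [0,3], [0,4], [0,5], [0,6], [1,2], [1,3], [1,4], [1,5], [1,6], [2,3], [2,4], [2,5], [2,6], [3,4], [3,5], [3,6], [4,5], [4,6], [5,6]
  2-simplices (14): [0,1,2], [0,1,3], [0,2,5], [0,3,4], [0,4,6], [0,5,6], [1,2,6], [1,3,5], [1,4,5], [1,4,6], [2,3,4], [2,3,6], [2,4,5], [3,5,6]

so the chain groups are C_0 ≅ Z^7, C_1 ≅ Z^21, C_2 ≅ Z^14.

∂_1: C_1 → C_0 maps an edge to its endpoints' difference, ∂[p,q] = q − p. For instance
  ∂[5,6] = [6] − [5].
This gives a 7×21 integer matrix of rank 6; reducing to Smith normal form yields diagonal entries (1,1,1,1,1,1).

∂_2: C_2 → C_1 acts by ∂[p,q,r] = [q,r] − [p,r] + [p,q]. For instance
  ∂[0,4,6] = [4,6] − [0,6] + [0,4],
  ∂[0,1,2] = [1,2] − [0,2] + [0,1].
The 21×14 boundary matrix has rank 13 and Smith normal form diag(1,1,1,1,1,1,1,1,1,1,1,1,1).

Computing H_k = (kernel of ∂_k) / (image of ∂_{k+1}):

  H_0: rank C_0 − rank ∂_1 = 7 − 6 = 1, and the invariant factors of ∂_1 are all 1, so H_0 = Z.
  H_1: rank ker ∂_1 − rank ∂_2 = (21 − 6) − 13 = 2, and the invariant factors of ∂_2 are all 1, so H_1 = Z^2.
  H_2: rank ker ∂_2 − rank ∂_3 = (14 − 13) − 0 = 1, and there is no ∂_3, so H_2 = Z.

As a check, the Euler characteristic is 7 − 21 + 14 = 0, which agrees with 1 − 2 + 1 = 0.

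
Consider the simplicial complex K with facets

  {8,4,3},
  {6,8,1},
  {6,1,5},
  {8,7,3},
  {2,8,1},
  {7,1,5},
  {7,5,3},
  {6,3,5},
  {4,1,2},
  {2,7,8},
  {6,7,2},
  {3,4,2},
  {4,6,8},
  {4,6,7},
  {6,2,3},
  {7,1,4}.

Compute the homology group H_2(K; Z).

H_2 = Z.

Order the vertices as 1 < 2 < 3 < 4 < 5 < 6 < 7 < 8. Listing each simplex with vertices in this order, K has dimension 2 with simplices:

  0-simplices (8): [1], [2], [3], [4], [5], [6], [7], [8]
  1-simplices (24): (24 of them)
  2-simplices (16): [1,2,4], [1,2,8], [1,4,7], [1,5,6], [1,5,7], [1,6,8], [2,3,4], [2,3,6], [2,6,7], [2,7,8], [3,4,8], [3,5,6], [3,5,7], [3,7,8], [4,6,7], [4,6,8]

so the chain groups are C_0 ≅ Z^8, C_1 ≅ Z^24, C_2 ≅ Z^16.

Boundary ∂_1: C_1 → C_0 maps an edge to its endpoints' difference, ∂[p,q] = q − p. For instance
  ∂[2,7] = [7] − [2].
As a 8×24 matrix over Z this has rank 7, with invariant factors (1,1,1,1,1,1,1).

The boundary map ∂_2: C_2 → C_1 sends each 2-simplex [p,q,r] to [q,r] − [p,r] + [p,q]. For instance
  ∂[2,3,6] = [3,6] − [2,6] + [2,3],
  ∂[1,2,4] = [2,4] − [1,4] + [1,2].
The resulting 24×16 matrix has rank 15, and its Smith normal form has invariant factors (1,1,1,1,1,1,1,1,1,1,1,1,1,1,1).

Reading off H_k = ker ∂_k / im ∂_{k+1}:

  H_2: rank ker ∂_2 − rank ∂_3 = (16 − 15) − 0 = 1, and there is no ∂_3, so H_2 = Z.

(K is a triangulation of the torus T^2.)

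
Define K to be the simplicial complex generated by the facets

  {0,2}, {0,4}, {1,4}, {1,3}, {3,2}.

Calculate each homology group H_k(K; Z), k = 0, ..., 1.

We work with the vertex ordering 0 < 1 < 2 < 3 < 4. The simplices of K, each written with vertices in increasing order, are:

  0-simplices (5): [0], [1], [2], [3], [4]
  1-simplices (5): [0,2], [0,4], [1,3], [1,4], [2,3]

giving chain groups C_0 ≅ Z^5, C_1 ≅ Z^5.

Boundary ∂_1: C_1 → C_0 is given by ∂[p,q] = [q] − [p].
The 5×5 boundary matrix has rank 4 and Smith normal form diag(1,1,1,1).

Reading off H_k = ker ∂_k / im ∂_{k+1}:

  H_0: rank C_0 − rank ∂_1 = 5 − 4 = 1, and the invariant factors of ∂_1 are all 1, so H_0 ≅ Z.
  H_1: rank ker ∂_1 − rank ∂_2 = (5 − 4) − 0 = 1, and there is no ∂_2, so H_1 ≅ Z.

As a check, the Euler characteristic is 5 − 5 = 0, which agrees with 1 − 1 = 0.

H_0 = Z,  H_1 = Z.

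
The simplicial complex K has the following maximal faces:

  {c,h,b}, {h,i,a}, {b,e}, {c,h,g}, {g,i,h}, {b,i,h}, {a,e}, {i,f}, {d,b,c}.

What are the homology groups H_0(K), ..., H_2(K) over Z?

Take the total order a < b < c < d < e < f < g < h < i on the vertex set. Then K (dimension 2) consists of the simplices:

  0-simplices (9): a, b, c, d, e, f, g, h, i
  1-simplices (15): ae, ah, ai, bc, bd, be, bh, bi, cd, cg, ch, fi, gh, gi, hi
  2-simplices (6): ahi, bcd, bch, bhi, cgh, ghi

Hence C_0 ≅ Z^9, C_1 ≅ Z^15, C_2 ≅ Z^6.

The boundary map ∂_1: C_1 → C_0 is given by ∂[p,q] = [q] − [p]. For instance
  ∂bd = d − b.
This gives a 9×15 integer matrix of rank 8; reducing to Smith normal form yields diagonal entries (1,1,1,1,1,1,1,1).

Boundary ∂_2: C_2 → C_1 maps a triangle to the signed sum of its edges. For instance
  ∂bhi = hi − bi + bh,
  ∂ahi = hi − ai + ah.
This gives a 15×6 integer matrix of rank 6; reducing to Smith normal form yields diagonal entries (1,1,1,1,1,1).

From H_k ≅ ker(∂_k) / im(∂_{k+1}) we obtain:

  H_0: rank C_0 − rank ∂_1 = 9 − 8 = 1, and the invariant factors of ∂_1 are all 1, so H_0 = Z.
  H_1: rank ker ∂_1 − rank ∂_2 = (15 − 8) − 6 = 1, and the invariant factors of ∂_2 are all 1, so H_1 = Z.
  H_2: rank ker ∂_2 − rank ∂_3 = (6 − 6) − 0 = 0, and there is no ∂_3, so H_2 = 0.

As a check, the Euler characteristic is 9 − 15 + 6 = 0, which agrees with 1 − 1 + 0 = 0.

H_0 = Z,  H_1 = Z,  H_2 = 0.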